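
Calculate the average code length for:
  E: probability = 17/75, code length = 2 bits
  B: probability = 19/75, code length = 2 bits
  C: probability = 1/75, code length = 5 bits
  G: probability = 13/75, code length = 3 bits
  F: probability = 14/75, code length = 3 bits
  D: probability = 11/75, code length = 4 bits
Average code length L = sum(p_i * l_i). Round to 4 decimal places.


Weighted contributions p_i * l_i:
  E: (17/75) * 2 = 34/75
  B: (19/75) * 2 = 38/75
  C: (1/75) * 5 = 5/75
  G: (13/75) * 3 = 39/75
  F: (14/75) * 3 = 42/75
  D: (11/75) * 4 = 44/75
Sum = (34 + 38 + 5 + 39 + 42 + 44)/75 = 202/75

L = 202/75 = 2.6933 bits/symbol


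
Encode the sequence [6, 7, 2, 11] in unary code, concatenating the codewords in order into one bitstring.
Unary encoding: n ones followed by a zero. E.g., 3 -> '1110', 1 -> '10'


Encode each number as n ones followed by a terminating 0:
  6 -> 1111110 (7 bits)
  7 -> 11111110 (8 bits)
  2 -> 110 (3 bits)
  11 -> 111111111110 (12 bits)
Total length = 7 + 8 + 3 + 12 = 30 bits.

Unary([6, 7, 2, 11]) = 111111011111110110111111111110 (30 bits)


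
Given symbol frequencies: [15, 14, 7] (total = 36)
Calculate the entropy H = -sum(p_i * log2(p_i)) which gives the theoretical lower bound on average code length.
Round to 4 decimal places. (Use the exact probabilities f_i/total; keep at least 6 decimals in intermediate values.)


Per-symbol terms -p_i * log2(p_i) with p_i = f_i/36:
  p = 15/36 = 0.416667: log2(p) = -1.263034, -p*log2(p) = 0.526264
  p = 14/36 = 0.388889: log2(p) = -1.362570, -p*log2(p) = 0.529888
  p = 7/36 = 0.194444: log2(p) = -2.362570, -p*log2(p) = 0.459389
H = 0.526264 + 0.529888 + 0.459389 = 1.515541

H = 1.5155 bits/symbol


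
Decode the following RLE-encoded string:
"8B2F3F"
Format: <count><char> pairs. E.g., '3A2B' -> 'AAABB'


Expanding each <count><char> pair:
  8B -> 'BBBBBBBB'
  2F -> 'FF'
  3F -> 'FFF'

Decoded = BBBBBBBBFFFFF


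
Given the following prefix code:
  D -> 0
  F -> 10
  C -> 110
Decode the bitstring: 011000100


Decoding step by step:
Bits 0 -> D
Bits 110 -> C
Bits 0 -> D
Bits 0 -> D
Bits 10 -> F
Bits 0 -> D


Decoded message: DCDDFD


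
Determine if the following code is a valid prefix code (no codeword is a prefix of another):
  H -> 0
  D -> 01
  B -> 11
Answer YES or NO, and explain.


Checking each pair (does one codeword prefix another?):
  H='0' vs D='01': prefix -- VIOLATION

NO -- this is NOT a valid prefix code. H (0) is a prefix of D (01).


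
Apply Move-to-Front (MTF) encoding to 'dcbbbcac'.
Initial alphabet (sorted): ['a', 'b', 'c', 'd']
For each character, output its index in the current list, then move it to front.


MTF encoding:
'd': index 3 in ['a', 'b', 'c', 'd'] -> ['d', 'a', 'b', 'c']
'c': index 3 in ['d', 'a', 'b', 'c'] -> ['c', 'd', 'a', 'b']
'b': index 3 in ['c', 'd', 'a', 'b'] -> ['b', 'c', 'd', 'a']
'b': index 0 in ['b', 'c', 'd', 'a'] -> ['b', 'c', 'd', 'a']
'b': index 0 in ['b', 'c', 'd', 'a'] -> ['b', 'c', 'd', 'a']
'c': index 1 in ['b', 'c', 'd', 'a'] -> ['c', 'b', 'd', 'a']
'a': index 3 in ['c', 'b', 'd', 'a'] -> ['a', 'c', 'b', 'd']
'c': index 1 in ['a', 'c', 'b', 'd'] -> ['c', 'a', 'b', 'd']


Output: [3, 3, 3, 0, 0, 1, 3, 1]


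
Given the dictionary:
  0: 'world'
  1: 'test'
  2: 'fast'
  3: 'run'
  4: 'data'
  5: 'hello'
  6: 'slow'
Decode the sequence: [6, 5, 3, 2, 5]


Look up each index in the dictionary:
  6 -> 'slow'
  5 -> 'hello'
  3 -> 'run'
  2 -> 'fast'
  5 -> 'hello'

Decoded: "slow hello run fast hello"


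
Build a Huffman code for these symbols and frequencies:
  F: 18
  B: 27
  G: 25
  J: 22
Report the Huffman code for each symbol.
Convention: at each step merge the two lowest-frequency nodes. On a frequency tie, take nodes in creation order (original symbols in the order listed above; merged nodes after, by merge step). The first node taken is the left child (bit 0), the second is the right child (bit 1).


Huffman tree construction:
Step 1: Merge F(18) + J(22) = 40
Step 2: Merge G(25) + B(27) = 52
Step 3: Merge (F+J)(40) + (G+B)(52) = 92
Read each symbol's code off the tree from the root (left child = 0, right child = 1).

Codes:
  F: 00 (length 2)
  B: 11 (length 2)
  G: 10 (length 2)
  J: 01 (length 2)
Average code length: 184/92 = 2.0000 bits/symbol


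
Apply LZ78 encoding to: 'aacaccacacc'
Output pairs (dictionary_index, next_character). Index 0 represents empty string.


LZ78 encoding steps:
Dictionary: {0: ''}
Step 1: w='' (idx 0), next='a' -> output (0, 'a'), add 'a' as idx 1
Step 2: w='a' (idx 1), next='c' -> output (1, 'c'), add 'ac' as idx 2
Step 3: w='ac' (idx 2), next='c' -> output (2, 'c'), add 'acc' as idx 3
Step 4: w='ac' (idx 2), next='a' -> output (2, 'a'), add 'aca' as idx 4
Step 5: w='' (idx 0), next='c' -> output (0, 'c'), add 'c' as idx 5
Step 6: w='c' (idx 5), end of input -> output (5, '')


Encoded: [(0, 'a'), (1, 'c'), (2, 'c'), (2, 'a'), (0, 'c'), (5, '')]


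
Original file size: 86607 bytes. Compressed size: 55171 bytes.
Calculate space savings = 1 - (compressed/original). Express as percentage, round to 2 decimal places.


ratio = compressed/original = 55171/86607 = 0.637027
savings = 1 - ratio = 1 - 0.637027 = 0.362973
as a percentage: 0.362973 * 100 = 36.3%

Space savings = 1 - 55171/86607 = 36.3%


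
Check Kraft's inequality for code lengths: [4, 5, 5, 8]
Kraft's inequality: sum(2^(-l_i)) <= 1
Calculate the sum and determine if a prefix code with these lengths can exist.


Sum = 2^(-4) + 2^(-5) + 2^(-5) + 2^(-8)
    = 0.0625 + 0.03125 + 0.03125 + 0.00390625
    = 33/256 = 0.12890625
Since 0.12890625 <= 1, Kraft's inequality IS satisfied.
A prefix code with these lengths CAN exist.

Kraft sum = 0.12890625. Satisfied.


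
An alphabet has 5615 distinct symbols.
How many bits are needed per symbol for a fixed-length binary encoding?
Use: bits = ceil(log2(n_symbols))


log2(5615) = 12.4551
Bracket: 2^12 = 4096 < 5615 <= 2^13 = 8192
So ceil(log2(5615)) = 13

bits = ceil(log2(5615)) = ceil(12.4551) = 13 bits


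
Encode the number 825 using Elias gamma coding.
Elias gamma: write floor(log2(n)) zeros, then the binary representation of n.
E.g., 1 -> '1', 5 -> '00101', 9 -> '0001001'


num_bits = floor(log2(825)) + 1 = 10
leading_zeros = num_bits - 1 = 9
binary(825) = 1100111001

Elias gamma(825) = '000000000' + '1100111001' = 0000000001100111001 (19 bits)


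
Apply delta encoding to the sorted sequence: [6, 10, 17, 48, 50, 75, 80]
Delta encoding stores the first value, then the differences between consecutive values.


First value: 6
Deltas:
  10 - 6 = 4
  17 - 10 = 7
  48 - 17 = 31
  50 - 48 = 2
  75 - 50 = 25
  80 - 75 = 5


Delta encoded: [6, 4, 7, 31, 2, 25, 5]


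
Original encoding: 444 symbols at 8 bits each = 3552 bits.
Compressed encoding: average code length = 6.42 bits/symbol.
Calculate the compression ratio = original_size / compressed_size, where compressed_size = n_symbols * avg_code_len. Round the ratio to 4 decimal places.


original_size = n_symbols * orig_bits = 444 * 8 = 3552 bits
compressed_size = n_symbols * avg_code_len = 444 * 6.42 = 2850.48 bits
ratio = original_size / compressed_size = 3552 / 2850.48 = 1.2461

Compression ratio = 1.2461


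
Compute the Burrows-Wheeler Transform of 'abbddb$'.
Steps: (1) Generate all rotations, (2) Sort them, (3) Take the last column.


Rotations (sorted):
  0: $abbddb -> last char: b
  1: abbddb$ -> last char: $
  2: b$abbdd -> last char: d
  3: bbddb$a -> last char: a
  4: bddb$ab -> last char: b
  5: db$abbd -> last char: d
  6: ddb$abb -> last char: b


BWT = b$dabdb


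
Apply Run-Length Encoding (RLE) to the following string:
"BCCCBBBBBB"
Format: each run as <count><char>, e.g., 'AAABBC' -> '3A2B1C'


Scanning runs left to right:
  i=0: run of 'B' x 1 -> '1B'
  i=1: run of 'C' x 3 -> '3C'
  i=4: run of 'B' x 6 -> '6B'

RLE = 1B3C6B


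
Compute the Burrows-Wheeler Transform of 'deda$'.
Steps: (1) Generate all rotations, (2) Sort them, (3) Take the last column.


Rotations (sorted):
  0: $deda -> last char: a
  1: a$ded -> last char: d
  2: da$de -> last char: e
  3: deda$ -> last char: $
  4: eda$d -> last char: d


BWT = ade$d


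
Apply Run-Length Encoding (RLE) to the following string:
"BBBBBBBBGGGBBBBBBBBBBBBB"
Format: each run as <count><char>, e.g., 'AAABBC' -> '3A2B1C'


Scanning runs left to right:
  i=0: run of 'B' x 8 -> '8B'
  i=8: run of 'G' x 3 -> '3G'
  i=11: run of 'B' x 13 -> '13B'

RLE = 8B3G13B


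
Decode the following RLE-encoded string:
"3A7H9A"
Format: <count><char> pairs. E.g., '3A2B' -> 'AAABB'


Expanding each <count><char> pair:
  3A -> 'AAA'
  7H -> 'HHHHHHH'
  9A -> 'AAAAAAAAA'

Decoded = AAAHHHHHHHAAAAAAAAA


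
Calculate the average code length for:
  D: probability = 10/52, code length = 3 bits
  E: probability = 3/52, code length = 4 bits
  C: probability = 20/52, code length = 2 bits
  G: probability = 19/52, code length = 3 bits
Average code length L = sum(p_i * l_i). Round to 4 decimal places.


Weighted contributions p_i * l_i:
  D: (10/52) * 3 = 30/52
  E: (3/52) * 4 = 12/52
  C: (20/52) * 2 = 40/52
  G: (19/52) * 3 = 57/52
Sum = (30 + 12 + 40 + 57)/52 = 139/52

L = 139/52 = 2.6731 bits/symbol


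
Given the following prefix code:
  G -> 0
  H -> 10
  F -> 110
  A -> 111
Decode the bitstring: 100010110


Decoding step by step:
Bits 10 -> H
Bits 0 -> G
Bits 0 -> G
Bits 10 -> H
Bits 110 -> F


Decoded message: HGGHF


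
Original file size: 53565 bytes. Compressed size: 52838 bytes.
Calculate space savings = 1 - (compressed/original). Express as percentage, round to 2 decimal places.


ratio = compressed/original = 52838/53565 = 0.986428
savings = 1 - ratio = 1 - 0.986428 = 0.013572
as a percentage: 0.013572 * 100 = 1.36%

Space savings = 1 - 52838/53565 = 1.36%


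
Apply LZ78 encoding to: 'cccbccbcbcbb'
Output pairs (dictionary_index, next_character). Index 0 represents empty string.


LZ78 encoding steps:
Dictionary: {0: ''}
Step 1: w='' (idx 0), next='c' -> output (0, 'c'), add 'c' as idx 1
Step 2: w='c' (idx 1), next='c' -> output (1, 'c'), add 'cc' as idx 2
Step 3: w='' (idx 0), next='b' -> output (0, 'b'), add 'b' as idx 3
Step 4: w='cc' (idx 2), next='b' -> output (2, 'b'), add 'ccb' as idx 4
Step 5: w='c' (idx 1), next='b' -> output (1, 'b'), add 'cb' as idx 5
Step 6: w='cb' (idx 5), next='b' -> output (5, 'b'), add 'cbb' as idx 6


Encoded: [(0, 'c'), (1, 'c'), (0, 'b'), (2, 'b'), (1, 'b'), (5, 'b')]


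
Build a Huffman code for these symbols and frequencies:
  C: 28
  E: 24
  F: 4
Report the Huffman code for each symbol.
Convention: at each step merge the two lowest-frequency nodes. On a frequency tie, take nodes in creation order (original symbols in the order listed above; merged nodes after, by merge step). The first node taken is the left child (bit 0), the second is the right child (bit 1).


Huffman tree construction:
Step 1: Merge F(4) + E(24) = 28
Step 2: Merge C(28) + (F+E)(28) = 56
Read each symbol's code off the tree from the root (left child = 0, right child = 1).

Codes:
  C: 0 (length 1)
  E: 11 (length 2)
  F: 10 (length 2)
Average code length: 84/56 = 1.5000 bits/symbol


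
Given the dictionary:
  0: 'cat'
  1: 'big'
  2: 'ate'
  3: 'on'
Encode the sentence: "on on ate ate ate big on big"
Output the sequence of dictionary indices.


Look up each word in the dictionary:
  'on' -> 3
  'on' -> 3
  'ate' -> 2
  'ate' -> 2
  'ate' -> 2
  'big' -> 1
  'on' -> 3
  'big' -> 1

Encoded: [3, 3, 2, 2, 2, 1, 3, 1]


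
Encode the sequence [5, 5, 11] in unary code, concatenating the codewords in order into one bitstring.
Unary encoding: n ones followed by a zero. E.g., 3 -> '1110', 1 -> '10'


Encode each number as n ones followed by a terminating 0:
  5 -> 111110 (6 bits)
  5 -> 111110 (6 bits)
  11 -> 111111111110 (12 bits)
Total length = 6 + 6 + 12 = 24 bits.

Unary([5, 5, 11]) = 111110111110111111111110 (24 bits)


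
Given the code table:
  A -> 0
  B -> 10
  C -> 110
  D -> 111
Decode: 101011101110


Decoding:
10 -> B
10 -> B
111 -> D
0 -> A
111 -> D
0 -> A


Result: BBDADA


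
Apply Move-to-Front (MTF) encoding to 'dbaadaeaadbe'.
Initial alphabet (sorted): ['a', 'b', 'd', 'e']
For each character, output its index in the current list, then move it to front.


MTF encoding:
'd': index 2 in ['a', 'b', 'd', 'e'] -> ['d', 'a', 'b', 'e']
'b': index 2 in ['d', 'a', 'b', 'e'] -> ['b', 'd', 'a', 'e']
'a': index 2 in ['b', 'd', 'a', 'e'] -> ['a', 'b', 'd', 'e']
'a': index 0 in ['a', 'b', 'd', 'e'] -> ['a', 'b', 'd', 'e']
'd': index 2 in ['a', 'b', 'd', 'e'] -> ['d', 'a', 'b', 'e']
'a': index 1 in ['d', 'a', 'b', 'e'] -> ['a', 'd', 'b', 'e']
'e': index 3 in ['a', 'd', 'b', 'e'] -> ['e', 'a', 'd', 'b']
'a': index 1 in ['e', 'a', 'd', 'b'] -> ['a', 'e', 'd', 'b']
'a': index 0 in ['a', 'e', 'd', 'b'] -> ['a', 'e', 'd', 'b']
'd': index 2 in ['a', 'e', 'd', 'b'] -> ['d', 'a', 'e', 'b']
'b': index 3 in ['d', 'a', 'e', 'b'] -> ['b', 'd', 'a', 'e']
'e': index 3 in ['b', 'd', 'a', 'e'] -> ['e', 'b', 'd', 'a']


Output: [2, 2, 2, 0, 2, 1, 3, 1, 0, 2, 3, 3]


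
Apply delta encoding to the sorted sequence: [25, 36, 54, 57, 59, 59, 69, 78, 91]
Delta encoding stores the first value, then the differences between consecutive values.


First value: 25
Deltas:
  36 - 25 = 11
  54 - 36 = 18
  57 - 54 = 3
  59 - 57 = 2
  59 - 59 = 0
  69 - 59 = 10
  78 - 69 = 9
  91 - 78 = 13


Delta encoded: [25, 11, 18, 3, 2, 0, 10, 9, 13]


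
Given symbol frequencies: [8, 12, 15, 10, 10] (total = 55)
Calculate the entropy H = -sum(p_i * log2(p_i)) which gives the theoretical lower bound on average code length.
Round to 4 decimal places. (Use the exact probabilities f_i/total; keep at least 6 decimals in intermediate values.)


Per-symbol terms -p_i * log2(p_i) with p_i = f_i/55:
  p = 8/55 = 0.145455: log2(p) = -2.781360, -p*log2(p) = 0.404561
  p = 12/55 = 0.218182: log2(p) = -2.196397, -p*log2(p) = 0.479214
  p = 15/55 = 0.272727: log2(p) = -1.874469, -p*log2(p) = 0.511219
  p = 10/55 = 0.181818: log2(p) = -2.459432, -p*log2(p) = 0.447169
  p = 10/55 = 0.181818: log2(p) = -2.459432, -p*log2(p) = 0.447169
H = 0.404561 + 0.479214 + 0.511219 + 0.447169 + 0.447169 = 2.289332

H = 2.2893 bits/symbol


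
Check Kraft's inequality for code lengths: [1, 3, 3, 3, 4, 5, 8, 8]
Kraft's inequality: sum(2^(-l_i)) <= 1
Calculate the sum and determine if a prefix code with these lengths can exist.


Sum = 2^(-1) + 2^(-3) + 2^(-3) + 2^(-3) + 2^(-4) + 2^(-5) + 2^(-8) + 2^(-8)
    = 0.5 + 0.125 + 0.125 + 0.125 + 0.0625 + 0.03125 + 0.00390625 + 0.00390625
    = 250/256 = 0.9765625
Since 0.9765625 <= 1, Kraft's inequality IS satisfied.
A prefix code with these lengths CAN exist.

Kraft sum = 0.9765625. Satisfied.


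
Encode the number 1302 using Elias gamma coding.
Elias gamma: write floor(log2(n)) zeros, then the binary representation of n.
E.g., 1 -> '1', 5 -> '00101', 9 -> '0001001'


num_bits = floor(log2(1302)) + 1 = 11
leading_zeros = num_bits - 1 = 10
binary(1302) = 10100010110

Elias gamma(1302) = '0000000000' + '10100010110' = 000000000010100010110 (21 bits)


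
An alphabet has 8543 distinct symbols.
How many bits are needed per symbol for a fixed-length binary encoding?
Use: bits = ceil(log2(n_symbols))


log2(8543) = 13.0605
Bracket: 2^13 = 8192 < 8543 <= 2^14 = 16384
So ceil(log2(8543)) = 14

bits = ceil(log2(8543)) = ceil(13.0605) = 14 bits


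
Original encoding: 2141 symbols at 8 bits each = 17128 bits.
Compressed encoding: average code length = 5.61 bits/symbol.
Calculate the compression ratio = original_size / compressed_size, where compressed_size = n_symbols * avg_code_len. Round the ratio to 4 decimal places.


original_size = n_symbols * orig_bits = 2141 * 8 = 17128 bits
compressed_size = n_symbols * avg_code_len = 2141 * 5.61 = 12011.01 bits
ratio = original_size / compressed_size = 17128 / 12011.01 = 1.426

Compression ratio = 1.426


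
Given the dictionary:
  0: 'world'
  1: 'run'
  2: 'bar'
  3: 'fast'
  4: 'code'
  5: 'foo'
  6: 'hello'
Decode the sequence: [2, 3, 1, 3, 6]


Look up each index in the dictionary:
  2 -> 'bar'
  3 -> 'fast'
  1 -> 'run'
  3 -> 'fast'
  6 -> 'hello'

Decoded: "bar fast run fast hello"


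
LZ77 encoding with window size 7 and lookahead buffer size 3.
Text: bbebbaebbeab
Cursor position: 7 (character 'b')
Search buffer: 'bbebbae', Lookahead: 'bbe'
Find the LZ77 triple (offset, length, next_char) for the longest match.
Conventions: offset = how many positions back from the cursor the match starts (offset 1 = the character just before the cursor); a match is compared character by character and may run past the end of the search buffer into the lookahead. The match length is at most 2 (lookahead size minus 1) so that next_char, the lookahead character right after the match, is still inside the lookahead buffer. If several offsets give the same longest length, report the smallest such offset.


Try each offset into the search buffer:
  offset=1 (pos 6, char 'e'): match length 0
  offset=2 (pos 5, char 'a'): match length 0
  offset=3 (pos 4, char 'b'): match length 1
  offset=4 (pos 3, char 'b'): match length 2
  offset=5 (pos 2, char 'e'): match length 0
  offset=6 (pos 1, char 'b'): match length 1
  offset=7 (pos 0, char 'b'): match length 2
Longest match has length 2, found at offsets 4, 7; take the smallest, offset 4.
next_char = character at position 7 + 2 = 9 -> 'e'

Best match: offset=4, length=2 (matching 'bb' starting at position 3)
LZ77 triple: (4, 2, 'e')


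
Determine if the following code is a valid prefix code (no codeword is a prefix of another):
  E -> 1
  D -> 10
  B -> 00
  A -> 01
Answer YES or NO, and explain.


Checking each pair (does one codeword prefix another?):
  E='1' vs D='10': prefix -- VIOLATION

NO -- this is NOT a valid prefix code. E (1) is a prefix of D (10).


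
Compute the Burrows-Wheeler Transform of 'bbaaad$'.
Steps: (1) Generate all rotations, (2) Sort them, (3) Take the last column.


Rotations (sorted):
  0: $bbaaad -> last char: d
  1: aaad$bb -> last char: b
  2: aad$bba -> last char: a
  3: ad$bbaa -> last char: a
  4: baaad$b -> last char: b
  5: bbaaad$ -> last char: $
  6: d$bbaaa -> last char: a


BWT = dbaab$a


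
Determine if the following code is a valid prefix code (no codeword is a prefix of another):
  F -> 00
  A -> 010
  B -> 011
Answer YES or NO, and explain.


Checking each pair (does one codeword prefix another?):
  F='00' vs A='010': no prefix
  F='00' vs B='011': no prefix
  A='010' vs F='00': no prefix
  A='010' vs B='011': no prefix
  B='011' vs F='00': no prefix
  B='011' vs A='010': no prefix
No violation found over all pairs.

YES -- this is a valid prefix code. No codeword is a prefix of any other codeword.


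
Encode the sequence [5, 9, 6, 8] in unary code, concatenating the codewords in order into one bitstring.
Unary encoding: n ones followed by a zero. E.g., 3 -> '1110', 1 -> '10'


Encode each number as n ones followed by a terminating 0:
  5 -> 111110 (6 bits)
  9 -> 1111111110 (10 bits)
  6 -> 1111110 (7 bits)
  8 -> 111111110 (9 bits)
Total length = 6 + 10 + 7 + 9 = 32 bits.

Unary([5, 9, 6, 8]) = 11111011111111101111110111111110 (32 bits)


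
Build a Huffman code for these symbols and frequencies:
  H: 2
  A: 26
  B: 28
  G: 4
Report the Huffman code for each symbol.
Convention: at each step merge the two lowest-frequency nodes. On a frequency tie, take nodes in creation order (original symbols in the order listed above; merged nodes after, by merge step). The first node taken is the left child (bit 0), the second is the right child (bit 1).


Huffman tree construction:
Step 1: Merge H(2) + G(4) = 6
Step 2: Merge (H+G)(6) + A(26) = 32
Step 3: Merge B(28) + ((H+G)+A)(32) = 60
Read each symbol's code off the tree from the root (left child = 0, right child = 1).

Codes:
  H: 100 (length 3)
  A: 11 (length 2)
  B: 0 (length 1)
  G: 101 (length 3)
Average code length: 98/60 = 1.6333 bits/symbol


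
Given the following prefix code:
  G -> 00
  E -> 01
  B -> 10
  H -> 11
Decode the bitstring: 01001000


Decoding step by step:
Bits 01 -> E
Bits 00 -> G
Bits 10 -> B
Bits 00 -> G


Decoded message: EGBG


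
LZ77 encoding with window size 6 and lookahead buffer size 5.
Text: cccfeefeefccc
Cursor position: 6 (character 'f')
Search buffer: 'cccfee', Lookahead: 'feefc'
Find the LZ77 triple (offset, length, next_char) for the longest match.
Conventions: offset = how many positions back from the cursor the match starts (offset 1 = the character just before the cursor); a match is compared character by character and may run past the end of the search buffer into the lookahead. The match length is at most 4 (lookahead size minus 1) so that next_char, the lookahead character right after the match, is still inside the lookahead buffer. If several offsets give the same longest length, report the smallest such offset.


Try each offset into the search buffer:
  offset=1 (pos 5, char 'e'): match length 0
  offset=2 (pos 4, char 'e'): match length 0
  offset=3 (pos 3, char 'f'): match length 4
  offset=4 (pos 2, char 'c'): match length 0
  offset=5 (pos 1, char 'c'): match length 0
  offset=6 (pos 0, char 'c'): match length 0
Longest match has length 4 at offset 3.
next_char = character at position 6 + 4 = 10 -> 'c'

Best match: offset=3, length=4 (matching 'feef' starting at position 3)
LZ77 triple: (3, 4, 'c')


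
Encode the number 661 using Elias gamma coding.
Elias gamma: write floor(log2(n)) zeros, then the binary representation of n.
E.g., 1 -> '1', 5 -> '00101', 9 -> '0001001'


num_bits = floor(log2(661)) + 1 = 10
leading_zeros = num_bits - 1 = 9
binary(661) = 1010010101

Elias gamma(661) = '000000000' + '1010010101' = 0000000001010010101 (19 bits)


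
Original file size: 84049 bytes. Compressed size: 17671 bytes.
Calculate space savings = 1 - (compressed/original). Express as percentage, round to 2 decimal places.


ratio = compressed/original = 17671/84049 = 0.210246
savings = 1 - ratio = 1 - 0.210246 = 0.789754
as a percentage: 0.789754 * 100 = 78.98%

Space savings = 1 - 17671/84049 = 78.98%


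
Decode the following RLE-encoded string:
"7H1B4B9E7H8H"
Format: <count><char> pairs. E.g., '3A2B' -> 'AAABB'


Expanding each <count><char> pair:
  7H -> 'HHHHHHH'
  1B -> 'B'
  4B -> 'BBBB'
  9E -> 'EEEEEEEEE'
  7H -> 'HHHHHHH'
  8H -> 'HHHHHHHH'

Decoded = HHHHHHHBBBBBEEEEEEEEEHHHHHHHHHHHHHHH


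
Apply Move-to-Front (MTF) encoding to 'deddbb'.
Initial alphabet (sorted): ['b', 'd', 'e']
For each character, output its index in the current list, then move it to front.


MTF encoding:
'd': index 1 in ['b', 'd', 'e'] -> ['d', 'b', 'e']
'e': index 2 in ['d', 'b', 'e'] -> ['e', 'd', 'b']
'd': index 1 in ['e', 'd', 'b'] -> ['d', 'e', 'b']
'd': index 0 in ['d', 'e', 'b'] -> ['d', 'e', 'b']
'b': index 2 in ['d', 'e', 'b'] -> ['b', 'd', 'e']
'b': index 0 in ['b', 'd', 'e'] -> ['b', 'd', 'e']


Output: [1, 2, 1, 0, 2, 0]


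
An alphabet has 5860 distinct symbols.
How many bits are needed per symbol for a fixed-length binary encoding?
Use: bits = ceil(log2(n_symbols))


log2(5860) = 12.5167
Bracket: 2^12 = 4096 < 5860 <= 2^13 = 8192
So ceil(log2(5860)) = 13

bits = ceil(log2(5860)) = ceil(12.5167) = 13 bits


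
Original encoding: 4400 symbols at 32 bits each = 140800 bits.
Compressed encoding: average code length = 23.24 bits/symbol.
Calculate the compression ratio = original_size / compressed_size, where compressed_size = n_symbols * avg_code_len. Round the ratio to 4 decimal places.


original_size = n_symbols * orig_bits = 4400 * 32 = 140800 bits
compressed_size = n_symbols * avg_code_len = 4400 * 23.24 = 102256.0 bits
ratio = original_size / compressed_size = 140800 / 102256.0 = 1.3769

Compression ratio = 1.3769


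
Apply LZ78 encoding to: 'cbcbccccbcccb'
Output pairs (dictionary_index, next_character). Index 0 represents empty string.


LZ78 encoding steps:
Dictionary: {0: ''}
Step 1: w='' (idx 0), next='c' -> output (0, 'c'), add 'c' as idx 1
Step 2: w='' (idx 0), next='b' -> output (0, 'b'), add 'b' as idx 2
Step 3: w='c' (idx 1), next='b' -> output (1, 'b'), add 'cb' as idx 3
Step 4: w='c' (idx 1), next='c' -> output (1, 'c'), add 'cc' as idx 4
Step 5: w='cc' (idx 4), next='b' -> output (4, 'b'), add 'ccb' as idx 5
Step 6: w='cc' (idx 4), next='c' -> output (4, 'c'), add 'ccc' as idx 6
Step 7: w='b' (idx 2), end of input -> output (2, '')


Encoded: [(0, 'c'), (0, 'b'), (1, 'b'), (1, 'c'), (4, 'b'), (4, 'c'), (2, '')]


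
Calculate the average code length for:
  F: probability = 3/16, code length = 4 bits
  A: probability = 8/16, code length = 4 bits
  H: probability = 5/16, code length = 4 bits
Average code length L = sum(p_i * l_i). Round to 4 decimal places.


Weighted contributions p_i * l_i:
  F: (3/16) * 4 = 12/16
  A: (8/16) * 4 = 32/16
  H: (5/16) * 4 = 20/16
Sum = (12 + 32 + 20)/16 = 64/16

L = 64/16 = 4.0000 bits/symbol


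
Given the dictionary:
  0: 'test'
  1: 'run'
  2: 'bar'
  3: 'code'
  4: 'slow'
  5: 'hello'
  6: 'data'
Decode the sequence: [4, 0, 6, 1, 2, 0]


Look up each index in the dictionary:
  4 -> 'slow'
  0 -> 'test'
  6 -> 'data'
  1 -> 'run'
  2 -> 'bar'
  0 -> 'test'

Decoded: "slow test data run bar test"


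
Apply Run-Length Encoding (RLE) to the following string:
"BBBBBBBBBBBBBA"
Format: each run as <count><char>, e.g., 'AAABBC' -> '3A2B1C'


Scanning runs left to right:
  i=0: run of 'B' x 13 -> '13B'
  i=13: run of 'A' x 1 -> '1A'

RLE = 13B1A


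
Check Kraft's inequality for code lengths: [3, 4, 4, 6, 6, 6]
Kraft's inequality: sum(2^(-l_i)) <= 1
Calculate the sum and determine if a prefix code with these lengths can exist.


Sum = 2^(-3) + 2^(-4) + 2^(-4) + 2^(-6) + 2^(-6) + 2^(-6)
    = 0.125 + 0.0625 + 0.0625 + 0.015625 + 0.015625 + 0.015625
    = 19/64 = 0.296875
Since 0.296875 <= 1, Kraft's inequality IS satisfied.
A prefix code with these lengths CAN exist.

Kraft sum = 0.296875. Satisfied.


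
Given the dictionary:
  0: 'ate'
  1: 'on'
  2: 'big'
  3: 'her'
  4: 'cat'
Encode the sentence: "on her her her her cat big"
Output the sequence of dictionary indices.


Look up each word in the dictionary:
  'on' -> 1
  'her' -> 3
  'her' -> 3
  'her' -> 3
  'her' -> 3
  'cat' -> 4
  'big' -> 2

Encoded: [1, 3, 3, 3, 3, 4, 2]


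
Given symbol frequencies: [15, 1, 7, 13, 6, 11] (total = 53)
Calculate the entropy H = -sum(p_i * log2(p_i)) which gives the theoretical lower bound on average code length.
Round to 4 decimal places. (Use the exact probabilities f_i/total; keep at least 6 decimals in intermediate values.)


Per-symbol terms -p_i * log2(p_i) with p_i = f_i/53:
  p = 15/53 = 0.283019: log2(p) = -1.821030, -p*log2(p) = 0.515386
  p = 1/53 = 0.018868: log2(p) = -5.727920, -p*log2(p) = 0.108074
  p = 7/53 = 0.132075: log2(p) = -2.920566, -p*log2(p) = 0.385735
  p = 13/53 = 0.245283: log2(p) = -2.027481, -p*log2(p) = 0.497307
  p = 6/53 = 0.113208: log2(p) = -3.142958, -p*log2(p) = 0.355807
  p = 11/53 = 0.207547: log2(p) = -2.268489, -p*log2(p) = 0.470818
H = 0.515386 + 0.108074 + 0.385735 + 0.497307 + 0.355807 + 0.470818 = 2.333127

H = 2.3331 bits/symbol


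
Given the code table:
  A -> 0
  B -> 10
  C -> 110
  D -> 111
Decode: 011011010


Decoding:
0 -> A
110 -> C
110 -> C
10 -> B


Result: ACCB


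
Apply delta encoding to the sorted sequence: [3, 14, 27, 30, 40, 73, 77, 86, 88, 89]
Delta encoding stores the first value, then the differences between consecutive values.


First value: 3
Deltas:
  14 - 3 = 11
  27 - 14 = 13
  30 - 27 = 3
  40 - 30 = 10
  73 - 40 = 33
  77 - 73 = 4
  86 - 77 = 9
  88 - 86 = 2
  89 - 88 = 1


Delta encoded: [3, 11, 13, 3, 10, 33, 4, 9, 2, 1]


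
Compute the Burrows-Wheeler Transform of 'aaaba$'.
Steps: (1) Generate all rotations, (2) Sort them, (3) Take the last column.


Rotations (sorted):
  0: $aaaba -> last char: a
  1: a$aaab -> last char: b
  2: aaaba$ -> last char: $
  3: aaba$a -> last char: a
  4: aba$aa -> last char: a
  5: ba$aaa -> last char: a


BWT = ab$aaa


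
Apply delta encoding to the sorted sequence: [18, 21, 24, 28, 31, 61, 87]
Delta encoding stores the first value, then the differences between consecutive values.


First value: 18
Deltas:
  21 - 18 = 3
  24 - 21 = 3
  28 - 24 = 4
  31 - 28 = 3
  61 - 31 = 30
  87 - 61 = 26


Delta encoded: [18, 3, 3, 4, 3, 30, 26]


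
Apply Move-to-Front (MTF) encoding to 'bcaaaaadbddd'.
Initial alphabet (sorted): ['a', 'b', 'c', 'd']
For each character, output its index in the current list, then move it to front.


MTF encoding:
'b': index 1 in ['a', 'b', 'c', 'd'] -> ['b', 'a', 'c', 'd']
'c': index 2 in ['b', 'a', 'c', 'd'] -> ['c', 'b', 'a', 'd']
'a': index 2 in ['c', 'b', 'a', 'd'] -> ['a', 'c', 'b', 'd']
'a': index 0 in ['a', 'c', 'b', 'd'] -> ['a', 'c', 'b', 'd']
'a': index 0 in ['a', 'c', 'b', 'd'] -> ['a', 'c', 'b', 'd']
'a': index 0 in ['a', 'c', 'b', 'd'] -> ['a', 'c', 'b', 'd']
'a': index 0 in ['a', 'c', 'b', 'd'] -> ['a', 'c', 'b', 'd']
'd': index 3 in ['a', 'c', 'b', 'd'] -> ['d', 'a', 'c', 'b']
'b': index 3 in ['d', 'a', 'c', 'b'] -> ['b', 'd', 'a', 'c']
'd': index 1 in ['b', 'd', 'a', 'c'] -> ['d', 'b', 'a', 'c']
'd': index 0 in ['d', 'b', 'a', 'c'] -> ['d', 'b', 'a', 'c']
'd': index 0 in ['d', 'b', 'a', 'c'] -> ['d', 'b', 'a', 'c']


Output: [1, 2, 2, 0, 0, 0, 0, 3, 3, 1, 0, 0]


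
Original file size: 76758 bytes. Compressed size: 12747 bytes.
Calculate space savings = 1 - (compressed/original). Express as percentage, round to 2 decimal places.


ratio = compressed/original = 12747/76758 = 0.166067
savings = 1 - ratio = 1 - 0.166067 = 0.833933
as a percentage: 0.833933 * 100 = 83.39%

Space savings = 1 - 12747/76758 = 83.39%


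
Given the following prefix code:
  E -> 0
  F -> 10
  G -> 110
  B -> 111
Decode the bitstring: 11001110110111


Decoding step by step:
Bits 110 -> G
Bits 0 -> E
Bits 111 -> B
Bits 0 -> E
Bits 110 -> G
Bits 111 -> B


Decoded message: GEBEGB


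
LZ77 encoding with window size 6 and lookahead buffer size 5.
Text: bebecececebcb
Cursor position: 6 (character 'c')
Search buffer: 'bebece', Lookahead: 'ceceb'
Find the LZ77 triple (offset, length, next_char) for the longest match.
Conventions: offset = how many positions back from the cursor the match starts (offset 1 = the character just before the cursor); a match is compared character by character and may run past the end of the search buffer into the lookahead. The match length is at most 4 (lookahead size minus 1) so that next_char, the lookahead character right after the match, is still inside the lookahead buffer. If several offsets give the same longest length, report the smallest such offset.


Try each offset into the search buffer:
  offset=1 (pos 5, char 'e'): match length 0
  offset=2 (pos 4, char 'c'): match length 4
  offset=3 (pos 3, char 'e'): match length 0
  offset=4 (pos 2, char 'b'): match length 0
  offset=5 (pos 1, char 'e'): match length 0
  offset=6 (pos 0, char 'b'): match length 0
Longest match has length 4 at offset 2.
next_char = character at position 6 + 4 = 10 -> 'b'

Best match: offset=2, length=4 (matching 'cece' starting at position 4)
LZ77 triple: (2, 4, 'b')


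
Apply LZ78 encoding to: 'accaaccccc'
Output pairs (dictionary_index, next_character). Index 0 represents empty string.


LZ78 encoding steps:
Dictionary: {0: ''}
Step 1: w='' (idx 0), next='a' -> output (0, 'a'), add 'a' as idx 1
Step 2: w='' (idx 0), next='c' -> output (0, 'c'), add 'c' as idx 2
Step 3: w='c' (idx 2), next='a' -> output (2, 'a'), add 'ca' as idx 3
Step 4: w='a' (idx 1), next='c' -> output (1, 'c'), add 'ac' as idx 4
Step 5: w='c' (idx 2), next='c' -> output (2, 'c'), add 'cc' as idx 5
Step 6: w='cc' (idx 5), end of input -> output (5, '')


Encoded: [(0, 'a'), (0, 'c'), (2, 'a'), (1, 'c'), (2, 'c'), (5, '')]


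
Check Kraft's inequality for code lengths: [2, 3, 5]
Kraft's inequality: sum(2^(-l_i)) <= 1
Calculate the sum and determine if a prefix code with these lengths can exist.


Sum = 2^(-2) + 2^(-3) + 2^(-5)
    = 0.25 + 0.125 + 0.03125
    = 13/32 = 0.40625
Since 0.40625 <= 1, Kraft's inequality IS satisfied.
A prefix code with these lengths CAN exist.

Kraft sum = 0.40625. Satisfied.


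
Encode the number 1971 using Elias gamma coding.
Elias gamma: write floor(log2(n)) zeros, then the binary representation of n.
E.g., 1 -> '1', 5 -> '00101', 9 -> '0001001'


num_bits = floor(log2(1971)) + 1 = 11
leading_zeros = num_bits - 1 = 10
binary(1971) = 11110110011

Elias gamma(1971) = '0000000000' + '11110110011' = 000000000011110110011 (21 bits)


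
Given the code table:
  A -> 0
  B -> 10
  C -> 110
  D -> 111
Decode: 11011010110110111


Decoding:
110 -> C
110 -> C
10 -> B
110 -> C
110 -> C
111 -> D


Result: CCBCCD


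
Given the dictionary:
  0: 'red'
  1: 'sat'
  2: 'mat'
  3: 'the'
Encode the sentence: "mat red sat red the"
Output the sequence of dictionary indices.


Look up each word in the dictionary:
  'mat' -> 2
  'red' -> 0
  'sat' -> 1
  'red' -> 0
  'the' -> 3

Encoded: [2, 0, 1, 0, 3]


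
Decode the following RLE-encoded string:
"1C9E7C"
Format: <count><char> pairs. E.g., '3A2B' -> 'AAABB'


Expanding each <count><char> pair:
  1C -> 'C'
  9E -> 'EEEEEEEEE'
  7C -> 'CCCCCCC'

Decoded = CEEEEEEEEECCCCCCC


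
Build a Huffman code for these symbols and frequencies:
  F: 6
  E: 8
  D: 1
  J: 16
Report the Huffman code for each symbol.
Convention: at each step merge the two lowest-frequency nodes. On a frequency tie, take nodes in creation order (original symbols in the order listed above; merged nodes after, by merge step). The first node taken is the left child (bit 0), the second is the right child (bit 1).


Huffman tree construction:
Step 1: Merge D(1) + F(6) = 7
Step 2: Merge (D+F)(7) + E(8) = 15
Step 3: Merge ((D+F)+E)(15) + J(16) = 31
Read each symbol's code off the tree from the root (left child = 0, right child = 1).

Codes:
  F: 001 (length 3)
  E: 01 (length 2)
  D: 000 (length 3)
  J: 1 (length 1)
Average code length: 53/31 = 1.7097 bits/symbol


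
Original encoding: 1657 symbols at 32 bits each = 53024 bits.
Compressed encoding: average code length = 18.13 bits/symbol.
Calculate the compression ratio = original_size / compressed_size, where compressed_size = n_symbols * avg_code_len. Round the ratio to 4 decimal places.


original_size = n_symbols * orig_bits = 1657 * 32 = 53024 bits
compressed_size = n_symbols * avg_code_len = 1657 * 18.13 = 30041.41 bits
ratio = original_size / compressed_size = 53024 / 30041.41 = 1.765

Compression ratio = 1.765


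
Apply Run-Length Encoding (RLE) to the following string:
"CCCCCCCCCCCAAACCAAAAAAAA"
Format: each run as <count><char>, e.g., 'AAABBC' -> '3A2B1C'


Scanning runs left to right:
  i=0: run of 'C' x 11 -> '11C'
  i=11: run of 'A' x 3 -> '3A'
  i=14: run of 'C' x 2 -> '2C'
  i=16: run of 'A' x 8 -> '8A'

RLE = 11C3A2C8A


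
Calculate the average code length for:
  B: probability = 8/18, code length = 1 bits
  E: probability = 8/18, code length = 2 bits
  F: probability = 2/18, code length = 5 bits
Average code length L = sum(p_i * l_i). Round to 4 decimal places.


Weighted contributions p_i * l_i:
  B: (8/18) * 1 = 8/18
  E: (8/18) * 2 = 16/18
  F: (2/18) * 5 = 10/18
Sum = (8 + 16 + 10)/18 = 34/18

L = 34/18 = 1.8889 bits/symbol


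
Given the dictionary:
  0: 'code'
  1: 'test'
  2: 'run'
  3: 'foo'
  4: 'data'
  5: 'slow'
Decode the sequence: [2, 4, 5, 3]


Look up each index in the dictionary:
  2 -> 'run'
  4 -> 'data'
  5 -> 'slow'
  3 -> 'foo'

Decoded: "run data slow foo"


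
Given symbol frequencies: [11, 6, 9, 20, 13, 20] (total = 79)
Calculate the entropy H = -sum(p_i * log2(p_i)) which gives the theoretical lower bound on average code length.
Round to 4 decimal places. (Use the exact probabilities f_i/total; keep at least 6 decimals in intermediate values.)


Per-symbol terms -p_i * log2(p_i) with p_i = f_i/79:
  p = 11/79 = 0.139241: log2(p) = -2.844349, -p*log2(p) = 0.396049
  p = 6/79 = 0.075949: log2(p) = -3.718818, -p*log2(p) = 0.282442
  p = 9/79 = 0.113924: log2(p) = -3.133856, -p*log2(p) = 0.357022
  p = 20/79 = 0.253165: log2(p) = -1.981853, -p*log2(p) = 0.501735
  p = 13/79 = 0.164557: log2(p) = -2.603341, -p*log2(p) = 0.428398
  p = 20/79 = 0.253165: log2(p) = -1.981853, -p*log2(p) = 0.501735
H = 0.396049 + 0.282442 + 0.357022 + 0.501735 + 0.428398 + 0.501735 = 2.467381

H = 2.4674 bits/symbol


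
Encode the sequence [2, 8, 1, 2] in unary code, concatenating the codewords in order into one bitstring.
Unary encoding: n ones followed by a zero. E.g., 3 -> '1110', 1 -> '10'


Encode each number as n ones followed by a terminating 0:
  2 -> 110 (3 bits)
  8 -> 111111110 (9 bits)
  1 -> 10 (2 bits)
  2 -> 110 (3 bits)
Total length = 3 + 9 + 2 + 3 = 17 bits.

Unary([2, 8, 1, 2]) = 11011111111010110 (17 bits)


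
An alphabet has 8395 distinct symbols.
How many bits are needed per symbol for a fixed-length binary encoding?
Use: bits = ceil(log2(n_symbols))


log2(8395) = 13.0353
Bracket: 2^13 = 8192 < 8395 <= 2^14 = 16384
So ceil(log2(8395)) = 14

bits = ceil(log2(8395)) = ceil(13.0353) = 14 bits


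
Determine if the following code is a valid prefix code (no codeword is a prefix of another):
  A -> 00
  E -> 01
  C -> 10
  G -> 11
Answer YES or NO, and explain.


Checking each pair (does one codeword prefix another?):
  A='00' vs E='01': no prefix
  A='00' vs C='10': no prefix
  A='00' vs G='11': no prefix
  E='01' vs A='00': no prefix
  E='01' vs C='10': no prefix
  E='01' vs G='11': no prefix
  C='10' vs A='00': no prefix
  C='10' vs E='01': no prefix
  C='10' vs G='11': no prefix
  G='11' vs A='00': no prefix
  G='11' vs E='01': no prefix
  G='11' vs C='10': no prefix
No violation found over all pairs.

YES -- this is a valid prefix code. No codeword is a prefix of any other codeword.


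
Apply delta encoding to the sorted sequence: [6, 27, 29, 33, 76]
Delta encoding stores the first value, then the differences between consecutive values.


First value: 6
Deltas:
  27 - 6 = 21
  29 - 27 = 2
  33 - 29 = 4
  76 - 33 = 43


Delta encoded: [6, 21, 2, 4, 43]


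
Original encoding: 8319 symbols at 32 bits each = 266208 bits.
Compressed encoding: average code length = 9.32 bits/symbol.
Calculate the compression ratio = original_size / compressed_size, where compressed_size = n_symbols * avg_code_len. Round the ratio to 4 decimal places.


original_size = n_symbols * orig_bits = 8319 * 32 = 266208 bits
compressed_size = n_symbols * avg_code_len = 8319 * 9.32 = 77533.08 bits
ratio = original_size / compressed_size = 266208 / 77533.08 = 3.4335

Compression ratio = 3.4335


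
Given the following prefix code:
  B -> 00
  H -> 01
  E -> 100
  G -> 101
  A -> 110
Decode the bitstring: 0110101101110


Decoding step by step:
Bits 01 -> H
Bits 101 -> G
Bits 01 -> H
Bits 101 -> G
Bits 110 -> A


Decoded message: HGHGA


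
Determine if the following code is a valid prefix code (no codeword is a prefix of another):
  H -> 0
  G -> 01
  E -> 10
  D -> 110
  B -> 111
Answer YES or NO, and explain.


Checking each pair (does one codeword prefix another?):
  H='0' vs G='01': prefix -- VIOLATION

NO -- this is NOT a valid prefix code. H (0) is a prefix of G (01).


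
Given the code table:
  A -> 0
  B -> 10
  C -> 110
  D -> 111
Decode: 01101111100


Decoding:
0 -> A
110 -> C
111 -> D
110 -> C
0 -> A


Result: ACDCA


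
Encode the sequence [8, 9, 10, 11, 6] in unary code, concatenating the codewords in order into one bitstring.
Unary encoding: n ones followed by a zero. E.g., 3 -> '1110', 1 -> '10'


Encode each number as n ones followed by a terminating 0:
  8 -> 111111110 (9 bits)
  9 -> 1111111110 (10 bits)
  10 -> 11111111110 (11 bits)
  11 -> 111111111110 (12 bits)
  6 -> 1111110 (7 bits)
Total length = 9 + 10 + 11 + 12 + 7 = 49 bits.

Unary([8, 9, 10, 11, 6]) = 1111111101111111110111111111101111111111101111110 (49 bits)


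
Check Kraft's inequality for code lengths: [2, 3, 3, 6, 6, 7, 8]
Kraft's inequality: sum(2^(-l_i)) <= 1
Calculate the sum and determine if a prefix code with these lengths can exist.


Sum = 2^(-2) + 2^(-3) + 2^(-3) + 2^(-6) + 2^(-6) + 2^(-7) + 2^(-8)
    = 0.25 + 0.125 + 0.125 + 0.015625 + 0.015625 + 0.0078125 + 0.00390625
    = 139/256 = 0.54296875
Since 0.54296875 <= 1, Kraft's inequality IS satisfied.
A prefix code with these lengths CAN exist.

Kraft sum = 0.54296875. Satisfied.
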